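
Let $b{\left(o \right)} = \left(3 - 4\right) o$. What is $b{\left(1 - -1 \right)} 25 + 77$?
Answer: $27$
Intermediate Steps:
$b{\left(o \right)} = - o$
$b{\left(1 - -1 \right)} 25 + 77 = - (1 - -1) 25 + 77 = - (1 + 1) 25 + 77 = \left(-1\right) 2 \cdot 25 + 77 = \left(-2\right) 25 + 77 = -50 + 77 = 27$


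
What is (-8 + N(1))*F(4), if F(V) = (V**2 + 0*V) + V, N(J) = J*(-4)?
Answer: -240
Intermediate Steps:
N(J) = -4*J
F(V) = V + V**2 (F(V) = (V**2 + 0) + V = V**2 + V = V + V**2)
(-8 + N(1))*F(4) = (-8 - 4*1)*(4*(1 + 4)) = (-8 - 4)*(4*5) = -12*20 = -240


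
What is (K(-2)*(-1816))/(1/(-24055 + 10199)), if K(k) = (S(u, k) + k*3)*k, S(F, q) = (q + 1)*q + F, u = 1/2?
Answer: 176137472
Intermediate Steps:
u = ½ ≈ 0.50000
S(F, q) = F + q*(1 + q) (S(F, q) = (1 + q)*q + F = q*(1 + q) + F = F + q*(1 + q))
K(k) = k*(½ + k² + 4*k) (K(k) = ((½ + k + k²) + k*3)*k = ((½ + k + k²) + 3*k)*k = (½ + k² + 4*k)*k = k*(½ + k² + 4*k))
(K(-2)*(-1816))/(1/(-24055 + 10199)) = (-2*(½ + (-2)² + 4*(-2))*(-1816))/(1/(-24055 + 10199)) = (-2*(½ + 4 - 8)*(-1816))/(1/(-13856)) = (-2*(-7/2)*(-1816))/(-1/13856) = (7*(-1816))*(-13856) = -12712*(-13856) = 176137472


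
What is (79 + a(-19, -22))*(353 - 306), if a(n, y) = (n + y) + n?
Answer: 893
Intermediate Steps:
a(n, y) = y + 2*n
(79 + a(-19, -22))*(353 - 306) = (79 + (-22 + 2*(-19)))*(353 - 306) = (79 + (-22 - 38))*47 = (79 - 60)*47 = 19*47 = 893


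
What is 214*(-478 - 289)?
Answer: -164138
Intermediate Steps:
214*(-478 - 289) = 214*(-767) = -164138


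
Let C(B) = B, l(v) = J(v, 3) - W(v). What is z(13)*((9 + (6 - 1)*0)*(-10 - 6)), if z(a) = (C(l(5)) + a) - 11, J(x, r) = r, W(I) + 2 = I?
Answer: -288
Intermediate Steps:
W(I) = -2 + I
l(v) = 5 - v (l(v) = 3 - (-2 + v) = 3 + (2 - v) = 5 - v)
z(a) = -11 + a (z(a) = ((5 - 1*5) + a) - 11 = ((5 - 5) + a) - 11 = (0 + a) - 11 = a - 11 = -11 + a)
z(13)*((9 + (6 - 1)*0)*(-10 - 6)) = (-11 + 13)*((9 + (6 - 1)*0)*(-10 - 6)) = 2*((9 + 5*0)*(-16)) = 2*((9 + 0)*(-16)) = 2*(9*(-16)) = 2*(-144) = -288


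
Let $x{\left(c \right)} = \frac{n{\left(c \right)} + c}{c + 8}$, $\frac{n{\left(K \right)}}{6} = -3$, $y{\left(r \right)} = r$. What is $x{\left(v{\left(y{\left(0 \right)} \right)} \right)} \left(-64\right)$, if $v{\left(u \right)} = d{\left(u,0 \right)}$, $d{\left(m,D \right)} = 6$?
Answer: $\frac{384}{7} \approx 54.857$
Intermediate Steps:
$n{\left(K \right)} = -18$ ($n{\left(K \right)} = 6 \left(-3\right) = -18$)
$v{\left(u \right)} = 6$
$x{\left(c \right)} = \frac{-18 + c}{8 + c}$ ($x{\left(c \right)} = \frac{-18 + c}{c + 8} = \frac{-18 + c}{8 + c}$)
$x{\left(v{\left(y{\left(0 \right)} \right)} \right)} \left(-64\right) = \frac{-18 + 6}{8 + 6} \left(-64\right) = \frac{1}{14} \left(-12\right) \left(-64\right) = \left(- \frac{6}{7}\right) \left(-64\right) = \frac{384}{7}$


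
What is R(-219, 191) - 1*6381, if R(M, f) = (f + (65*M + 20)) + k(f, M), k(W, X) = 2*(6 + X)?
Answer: -20831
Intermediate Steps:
k(W, X) = 12 + 2*X
R(M, f) = 32 + f + 67*M (R(M, f) = (f + (65*M + 20)) + (12 + 2*M) = (f + (20 + 65*M)) + (12 + 2*M) = (20 + f + 65*M) + (12 + 2*M) = 32 + f + 67*M)
R(-219, 191) - 1*6381 = (32 + 191 + 67*(-219)) - 1*6381 = (32 + 191 - 14673) - 6381 = -14450 - 6381 = -20831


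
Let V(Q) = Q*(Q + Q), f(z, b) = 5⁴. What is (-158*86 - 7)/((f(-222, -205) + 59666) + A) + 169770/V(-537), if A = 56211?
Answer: 663210635/3732840582 ≈ 0.17767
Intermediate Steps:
f(z, b) = 625
V(Q) = 2*Q² (V(Q) = Q*(2*Q) = 2*Q²)
(-158*86 - 7)/((f(-222, -205) + 59666) + A) + 169770/V(-537) = (-158*86 - 7)/((625 + 59666) + 56211) + 169770/((2*(-537)²)) = (-13588 - 7)/(60291 + 56211) + 169770/((2*288369)) = -13595/116502 + 169770/576738 = -13595*1/116502 + 169770*(1/576738) = -13595/116502 + 28295/96123 = 663210635/3732840582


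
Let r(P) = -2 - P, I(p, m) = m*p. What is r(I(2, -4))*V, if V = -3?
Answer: -18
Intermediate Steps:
r(I(2, -4))*V = (-2 - (-4)*2)*(-3) = (-2 - 1*(-8))*(-3) = (-2 + 8)*(-3) = 6*(-3) = -18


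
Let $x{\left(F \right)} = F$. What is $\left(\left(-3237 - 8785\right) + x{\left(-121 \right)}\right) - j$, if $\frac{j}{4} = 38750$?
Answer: $-167143$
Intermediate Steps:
$j = 155000$ ($j = 4 \cdot 38750 = 155000$)
$\left(\left(-3237 - 8785\right) + x{\left(-121 \right)}\right) - j = \left(\left(-3237 - 8785\right) - 121\right) - 155000 = \left(-12022 - 121\right) - 155000 = -12143 - 155000 = -167143$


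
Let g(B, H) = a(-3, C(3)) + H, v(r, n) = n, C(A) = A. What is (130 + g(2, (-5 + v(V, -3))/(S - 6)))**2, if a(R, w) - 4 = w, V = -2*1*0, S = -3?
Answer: 1540081/81 ≈ 19013.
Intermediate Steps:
V = 0 (V = -2*0 = 0)
a(R, w) = 4 + w
g(B, H) = 7 + H (g(B, H) = (4 + 3) + H = 7 + H)
(130 + g(2, (-5 + v(V, -3))/(S - 6)))**2 = (130 + (7 + (-5 - 3)/(-3 - 6)))**2 = (130 + (7 - 8/(-9)))**2 = (130 + (7 - 8*(-1/9)))**2 = (130 + (7 + 8/9))**2 = (130 + 71/9)**2 = (1241/9)**2 = 1540081/81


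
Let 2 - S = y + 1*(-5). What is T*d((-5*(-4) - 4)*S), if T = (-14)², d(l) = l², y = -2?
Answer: 4064256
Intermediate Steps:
S = 9 (S = 2 - (-2 + 1*(-5)) = 2 - (-2 - 5) = 2 - 1*(-7) = 2 + 7 = 9)
T = 196
T*d((-5*(-4) - 4)*S) = 196*((-5*(-4) - 4)*9)² = 196*((20 - 4)*9)² = 196*(16*9)² = 196*144² = 196*20736 = 4064256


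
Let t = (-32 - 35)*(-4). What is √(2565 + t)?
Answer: √2833 ≈ 53.226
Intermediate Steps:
t = 268 (t = -67*(-4) = 268)
√(2565 + t) = √(2565 + 268) = √2833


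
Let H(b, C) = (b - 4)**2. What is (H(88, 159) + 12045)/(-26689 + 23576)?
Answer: -19101/3113 ≈ -6.1359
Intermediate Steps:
H(b, C) = (-4 + b)**2
(H(88, 159) + 12045)/(-26689 + 23576) = ((-4 + 88)**2 + 12045)/(-26689 + 23576) = (84**2 + 12045)/(-3113) = (7056 + 12045)*(-1/3113) = 19101*(-1/3113) = -19101/3113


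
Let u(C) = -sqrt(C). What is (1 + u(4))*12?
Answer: -12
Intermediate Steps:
(1 + u(4))*12 = (1 - sqrt(4))*12 = (1 - 1*2)*12 = (1 - 2)*12 = -1*12 = -12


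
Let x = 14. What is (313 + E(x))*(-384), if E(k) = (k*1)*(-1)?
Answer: -114816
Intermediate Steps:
E(k) = -k (E(k) = k*(-1) = -k)
(313 + E(x))*(-384) = (313 - 1*14)*(-384) = (313 - 14)*(-384) = 299*(-384) = -114816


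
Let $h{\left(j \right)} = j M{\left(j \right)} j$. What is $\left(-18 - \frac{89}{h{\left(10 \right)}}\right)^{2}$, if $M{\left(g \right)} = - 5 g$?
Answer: $\frac{8083987921}{25000000} \approx 323.36$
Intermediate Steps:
$h{\left(j \right)} = - 5 j^{3}$ ($h{\left(j \right)} = j \left(- 5 j\right) j = - 5 j^{2} j = - 5 j^{3}$)
$\left(-18 - \frac{89}{h{\left(10 \right)}}\right)^{2} = \left(-18 - \frac{89}{\left(-5\right) 10^{3}}\right)^{2} = \left(-18 - \frac{89}{\left(-5\right) 1000}\right)^{2} = \left(-18 - \frac{89}{-5000}\right)^{2} = \left(-18 - - \frac{89}{5000}\right)^{2} = \left(-18 + \frac{89}{5000}\right)^{2} = \left(- \frac{89911}{5000}\right)^{2} = \frac{8083987921}{25000000}$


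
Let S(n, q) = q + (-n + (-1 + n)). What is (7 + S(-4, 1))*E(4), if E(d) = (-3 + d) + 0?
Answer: 7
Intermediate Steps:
S(n, q) = -1 + q (S(n, q) = q - 1 = -1 + q)
E(d) = -3 + d
(7 + S(-4, 1))*E(4) = (7 + (-1 + 1))*(-3 + 4) = (7 + 0)*1 = 7*1 = 7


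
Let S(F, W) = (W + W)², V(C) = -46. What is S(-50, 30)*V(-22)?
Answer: -165600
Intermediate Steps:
S(F, W) = 4*W² (S(F, W) = (2*W)² = 4*W²)
S(-50, 30)*V(-22) = (4*30²)*(-46) = (4*900)*(-46) = 3600*(-46) = -165600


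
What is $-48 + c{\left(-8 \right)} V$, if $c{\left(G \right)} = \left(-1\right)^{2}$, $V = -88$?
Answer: $-136$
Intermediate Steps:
$c{\left(G \right)} = 1$
$-48 + c{\left(-8 \right)} V = -48 + 1 \left(-88\right) = -48 - 88 = -136$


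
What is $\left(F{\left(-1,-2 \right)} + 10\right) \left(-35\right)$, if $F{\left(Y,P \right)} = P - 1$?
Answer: $-245$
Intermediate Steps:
$F{\left(Y,P \right)} = -1 + P$
$\left(F{\left(-1,-2 \right)} + 10\right) \left(-35\right) = \left(\left(-1 - 2\right) + 10\right) \left(-35\right) = \left(-3 + 10\right) \left(-35\right) = 7 \left(-35\right) = -245$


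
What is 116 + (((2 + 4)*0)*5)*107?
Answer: 116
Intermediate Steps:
116 + (((2 + 4)*0)*5)*107 = 116 + ((6*0)*5)*107 = 116 + (0*5)*107 = 116 + 0*107 = 116 + 0 = 116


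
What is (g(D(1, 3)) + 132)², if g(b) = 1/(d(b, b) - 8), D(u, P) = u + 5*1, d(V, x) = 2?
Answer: 625681/36 ≈ 17380.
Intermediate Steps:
D(u, P) = 5 + u (D(u, P) = u + 5 = 5 + u)
g(b) = -⅙ (g(b) = 1/(2 - 8) = 1/(-6) = -⅙)
(g(D(1, 3)) + 132)² = (-⅙ + 132)² = (791/6)² = 625681/36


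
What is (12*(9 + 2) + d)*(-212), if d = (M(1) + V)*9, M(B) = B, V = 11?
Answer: -50880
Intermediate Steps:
d = 108 (d = (1 + 11)*9 = 12*9 = 108)
(12*(9 + 2) + d)*(-212) = (12*(9 + 2) + 108)*(-212) = (12*11 + 108)*(-212) = (132 + 108)*(-212) = 240*(-212) = -50880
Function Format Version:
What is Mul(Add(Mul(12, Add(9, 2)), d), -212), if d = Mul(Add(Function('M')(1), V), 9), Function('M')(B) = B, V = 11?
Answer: -50880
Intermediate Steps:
d = 108 (d = Mul(Add(1, 11), 9) = Mul(12, 9) = 108)
Mul(Add(Mul(12, Add(9, 2)), d), -212) = Mul(Add(Mul(12, Add(9, 2)), 108), -212) = Mul(Add(Mul(12, 11), 108), -212) = Mul(Add(132, 108), -212) = Mul(240, -212) = -50880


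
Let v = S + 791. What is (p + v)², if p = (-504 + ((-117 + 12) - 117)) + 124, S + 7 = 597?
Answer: 606841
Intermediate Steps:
S = 590 (S = -7 + 597 = 590)
v = 1381 (v = 590 + 791 = 1381)
p = -602 (p = (-504 + (-105 - 117)) + 124 = (-504 - 222) + 124 = -726 + 124 = -602)
(p + v)² = (-602 + 1381)² = 779² = 606841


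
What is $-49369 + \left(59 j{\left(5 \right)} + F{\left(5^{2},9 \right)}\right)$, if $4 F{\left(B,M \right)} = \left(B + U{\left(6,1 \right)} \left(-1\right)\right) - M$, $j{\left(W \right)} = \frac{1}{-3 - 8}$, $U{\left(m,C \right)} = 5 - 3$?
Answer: $- \frac{1086159}{22} \approx -49371.0$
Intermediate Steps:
$U{\left(m,C \right)} = 2$ ($U{\left(m,C \right)} = 5 - 3 = 2$)
$j{\left(W \right)} = - \frac{1}{11}$ ($j{\left(W \right)} = \frac{1}{-11} = - \frac{1}{11}$)
$F{\left(B,M \right)} = - \frac{1}{2} - \frac{M}{4} + \frac{B}{4}$ ($F{\left(B,M \right)} = \frac{\left(B + 2 \left(-1\right)\right) - M}{4} = \frac{\left(B - 2\right) - M}{4} = \frac{\left(-2 + B\right) - M}{4} = \frac{-2 + B - M}{4} = - \frac{1}{2} - \frac{M}{4} + \frac{B}{4}$)
$-49369 + \left(59 j{\left(5 \right)} + F{\left(5^{2},9 \right)}\right) = -49369 + \left(59 \left(- \frac{1}{11}\right) - \left(\frac{11}{4} - \frac{25}{4}\right)\right) = -49369 - \frac{41}{22} = - \frac{1086159}{22}$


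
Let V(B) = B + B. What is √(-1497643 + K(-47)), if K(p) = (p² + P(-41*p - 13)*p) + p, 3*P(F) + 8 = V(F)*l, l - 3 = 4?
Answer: I*√17236437/3 ≈ 1383.9*I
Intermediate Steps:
l = 7 (l = 3 + 4 = 7)
V(B) = 2*B
P(F) = -8/3 + 14*F/3 (P(F) = -8/3 + ((2*F)*7)/3 = -8/3 + (14*F)/3 = -8/3 + 14*F/3)
K(p) = p + p² + p*(-190/3 - 574*p/3) (K(p) = (p² + (-8/3 + 14*(-41*p - 13)/3)*p) + p = (p² + (-8/3 + 14*(-13 - 41*p)/3)*p) + p = (p² + (-8/3 + (-182/3 - 574*p/3))*p) + p = (p² + (-190/3 - 574*p/3)*p) + p = (p² + p*(-190/3 - 574*p/3)) + p = p + p² + p*(-190/3 - 574*p/3))
√(-1497643 + K(-47)) = √(-1497643 - ⅓*(-47)*(187 + 571*(-47))) = √(-1497643 - ⅓*(-47)*(187 - 26837)) = √(-1497643 - ⅓*(-47)*(-26650)) = √(-1497643 - 1252550/3) = √(-5745479/3) = I*√17236437/3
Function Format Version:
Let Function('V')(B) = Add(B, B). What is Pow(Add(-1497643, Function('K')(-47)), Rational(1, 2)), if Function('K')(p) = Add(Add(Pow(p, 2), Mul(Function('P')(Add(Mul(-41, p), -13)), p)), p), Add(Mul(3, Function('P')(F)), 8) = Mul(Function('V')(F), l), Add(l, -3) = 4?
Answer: Mul(Rational(1, 3), I, Pow(17236437, Rational(1, 2))) ≈ Mul(1383.9, I)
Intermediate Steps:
l = 7 (l = Add(3, 4) = 7)
Function('V')(B) = Mul(2, B)
Function('P')(F) = Add(Rational(-8, 3), Mul(Rational(14, 3), F)) (Function('P')(F) = Add(Rational(-8, 3), Mul(Rational(1, 3), Mul(Mul(2, F), 7))) = Add(Rational(-8, 3), Mul(Rational(1, 3), Mul(14, F))) = Add(Rational(-8, 3), Mul(Rational(14, 3), F)))
Function('K')(p) = Add(p, Pow(p, 2), Mul(p, Add(Rational(-190, 3), Mul(Rational(-574, 3), p)))) (Function('K')(p) = Add(Add(Pow(p, 2), Mul(Add(Rational(-8, 3), Mul(Rational(14, 3), Add(Mul(-41, p), -13))), p)), p) = Add(Add(Pow(p, 2), Mul(Add(Rational(-8, 3), Mul(Rational(14, 3), Add(-13, Mul(-41, p)))), p)), p) = Add(Add(Pow(p, 2), Mul(Add(Rational(-8, 3), Add(Rational(-182, 3), Mul(Rational(-574, 3), p))), p)), p) = Add(Add(Pow(p, 2), Mul(Add(Rational(-190, 3), Mul(Rational(-574, 3), p)), p)), p) = Add(Add(Pow(p, 2), Mul(p, Add(Rational(-190, 3), Mul(Rational(-574, 3), p)))), p) = Add(p, Pow(p, 2), Mul(p, Add(Rational(-190, 3), Mul(Rational(-574, 3), p)))))
Pow(Add(-1497643, Function('K')(-47)), Rational(1, 2)) = Pow(Add(-1497643, Mul(Rational(-1, 3), -47, Add(187, Mul(571, -47)))), Rational(1, 2)) = Pow(Add(-1497643, Mul(Rational(-1, 3), -47, Add(187, -26837))), Rational(1, 2)) = Pow(Add(-1497643, Mul(Rational(-1, 3), -47, -26650)), Rational(1, 2)) = Pow(Add(-1497643, Rational(-1252550, 3)), Rational(1, 2)) = Pow(Rational(-5745479, 3), Rational(1, 2)) = Mul(Rational(1, 3), I, Pow(17236437, Rational(1, 2)))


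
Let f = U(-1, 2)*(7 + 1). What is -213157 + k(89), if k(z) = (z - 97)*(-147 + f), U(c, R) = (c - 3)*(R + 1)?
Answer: -211213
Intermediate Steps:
U(c, R) = (1 + R)*(-3 + c) (U(c, R) = (-3 + c)*(1 + R) = (1 + R)*(-3 + c))
f = -96 (f = (-3 - 1 - 3*2 + 2*(-1))*(7 + 1) = (-3 - 1 - 6 - 2)*8 = -12*8 = -96)
k(z) = 23571 - 243*z (k(z) = (z - 97)*(-147 - 96) = (-97 + z)*(-243) = 23571 - 243*z)
-213157 + k(89) = -213157 + (23571 - 243*89) = -213157 + (23571 - 21627) = -213157 + 1944 = -211213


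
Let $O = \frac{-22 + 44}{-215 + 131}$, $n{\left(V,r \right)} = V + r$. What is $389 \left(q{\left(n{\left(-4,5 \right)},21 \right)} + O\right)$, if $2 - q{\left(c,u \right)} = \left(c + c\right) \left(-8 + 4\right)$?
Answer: $\frac{159101}{42} \approx 3788.1$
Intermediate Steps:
$q{\left(c,u \right)} = 2 + 8 c$ ($q{\left(c,u \right)} = 2 - \left(c + c\right) \left(-8 + 4\right) = 2 - 2 c \left(-4\right) = 2 - - 8 c = 2 + 8 c$)
$O = - \frac{11}{42}$ ($O = \frac{22}{-84} = 22 \left(- \frac{1}{84}\right) = - \frac{11}{42} \approx -0.2619$)
$389 \left(q{\left(n{\left(-4,5 \right)},21 \right)} + O\right) = 389 \left(\left(2 + 8 \left(-4 + 5\right)\right) - \frac{11}{42}\right) = 389 \left(\left(2 + 8 \cdot 1\right) - \frac{11}{42}\right) = 389 \left(\left(2 + 8\right) - \frac{11}{42}\right) = 389 \left(10 - \frac{11}{42}\right) = 389 \cdot \frac{409}{42} = \frac{159101}{42}$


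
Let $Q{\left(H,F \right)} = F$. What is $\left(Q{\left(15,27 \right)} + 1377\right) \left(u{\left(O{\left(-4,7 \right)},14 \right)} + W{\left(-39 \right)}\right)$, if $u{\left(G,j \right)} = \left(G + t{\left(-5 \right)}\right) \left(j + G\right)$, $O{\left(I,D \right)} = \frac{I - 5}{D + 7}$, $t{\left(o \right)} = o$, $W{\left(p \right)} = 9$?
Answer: $- \frac{4566159}{49} \approx -93187.0$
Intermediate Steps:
$O{\left(I,D \right)} = \frac{-5 + I}{7 + D}$
$u{\left(G,j \right)} = \left(-5 + G\right) \left(G + j\right)$ ($u{\left(G,j \right)} = \left(G - 5\right) \left(j + G\right) = \left(-5 + G\right) \left(G + j\right)$)
$\left(Q{\left(15,27 \right)} + 1377\right) \left(u{\left(O{\left(-4,7 \right)},14 \right)} + W{\left(-39 \right)}\right) = \left(27 + 1377\right) \left(\left(\left(\frac{-5 - 4}{7 + 7}\right)^{2} - 5 \frac{-5 - 4}{7 + 7} - 70 + \frac{-5 - 4}{7 + 7} \cdot 14\right) + 9\right) = 1404 \left(\left(\left(\frac{1}{14} \left(-9\right)\right)^{2} - 5 \cdot \frac{1}{14} \left(-9\right) - 70 + \frac{1}{14} \left(-9\right) 14\right) + 9\right) = 1404 \left(\left(\left(- \frac{9}{14}\right)^{2} - - \frac{45}{14} - 70 - 9\right) + 9\right) = 1404 \left(\left(\frac{81}{196} + \frac{45}{14} - 70 - 9\right) + 9\right) = 1404 \left(- \frac{14773}{196} + 9\right) = 1404 \left(- \frac{13009}{196}\right) = - \frac{4566159}{49}$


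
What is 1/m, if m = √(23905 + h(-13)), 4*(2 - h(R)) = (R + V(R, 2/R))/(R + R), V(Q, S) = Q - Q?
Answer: 2*√382510/191255 ≈ 0.0064675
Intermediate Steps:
V(Q, S) = 0
h(R) = 15/8 (h(R) = 2 - (R + 0)/(4*(R + R)) = 2 - R/(4*(2*R)) = 2 - R*1/(2*R)/4 = 2 - ¼*½ = 2 - ⅛ = 15/8)
m = √382510/4 (m = √(23905 + 15/8) = √(191255/8) = √382510/4 ≈ 154.62)
1/m = 1/(√382510/4) = 2*√382510/191255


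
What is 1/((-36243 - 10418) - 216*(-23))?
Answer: -1/41693 ≈ -2.3985e-5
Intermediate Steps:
1/((-36243 - 10418) - 216*(-23)) = 1/(-46661 + 4968) = 1/(-41693) = -1/41693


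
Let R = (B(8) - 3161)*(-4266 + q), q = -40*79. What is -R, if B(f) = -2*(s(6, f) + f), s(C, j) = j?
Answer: -23711218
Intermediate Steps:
q = -3160
B(f) = -4*f (B(f) = -2*(f + f) = -4*f)
R = 23711218 (R = (-4*8 - 3161)*(-4266 - 3160) = (-32 - 3161)*(-7426) = -3193*(-7426) = 23711218)
-R = -1*23711218 = -23711218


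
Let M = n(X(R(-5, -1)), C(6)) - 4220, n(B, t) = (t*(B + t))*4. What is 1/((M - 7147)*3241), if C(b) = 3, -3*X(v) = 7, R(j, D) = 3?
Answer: -1/36814519 ≈ -2.7163e-8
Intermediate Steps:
X(v) = -7/3 (X(v) = -⅓*7 = -7/3)
n(B, t) = 4*t*(B + t)
M = -4212 (M = 4*3*(-7/3 + 3) - 4220 = 4*3*(⅔) - 4220 = 8 - 4220 = -4212)
1/((M - 7147)*3241) = 1/(-4212 - 7147*3241) = (1/3241)/(-11359) = -1/11359*1/3241 = -1/36814519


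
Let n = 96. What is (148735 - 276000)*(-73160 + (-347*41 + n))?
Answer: 11109089115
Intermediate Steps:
(148735 - 276000)*(-73160 + (-347*41 + n)) = (148735 - 276000)*(-73160 + (-347*41 + 96)) = -127265*(-73160 + (-14227 + 96)) = -127265*(-73160 - 14131) = -127265*(-87291) = 11109089115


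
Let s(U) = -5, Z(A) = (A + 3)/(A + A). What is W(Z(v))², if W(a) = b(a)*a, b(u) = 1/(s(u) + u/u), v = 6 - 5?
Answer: ¼ ≈ 0.25000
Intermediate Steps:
v = 1
Z(A) = (3 + A)/(2*A) (Z(A) = (3 + A)/((2*A)) = (3 + A)*(1/(2*A)) = (3 + A)/(2*A))
b(u) = -¼ (b(u) = 1/(-5 + u/u) = 1/(-5 + 1) = 1/(-4) = -¼)
W(a) = -a/4
W(Z(v))² = (-(3 + 1)/(8*1))² = (-4/8)² = (-¼*2)² = (-½)² = ¼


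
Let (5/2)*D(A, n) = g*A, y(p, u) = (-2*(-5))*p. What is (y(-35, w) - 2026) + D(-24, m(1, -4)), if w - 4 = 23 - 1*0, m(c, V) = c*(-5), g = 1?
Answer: -11928/5 ≈ -2385.6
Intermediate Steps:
m(c, V) = -5*c
w = 27 (w = 4 + (23 - 1*0) = 4 + (23 + 0) = 4 + 23 = 27)
y(p, u) = 10*p
D(A, n) = 2*A/5 (D(A, n) = 2*(1*A)/5 = 2*A/5)
(y(-35, w) - 2026) + D(-24, m(1, -4)) = (10*(-35) - 2026) + (⅖)*(-24) = (-350 - 2026) - 48/5 = -2376 - 48/5 = -11928/5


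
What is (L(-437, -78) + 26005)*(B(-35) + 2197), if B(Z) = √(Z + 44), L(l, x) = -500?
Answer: 56111000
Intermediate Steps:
B(Z) = √(44 + Z)
(L(-437, -78) + 26005)*(B(-35) + 2197) = (-500 + 26005)*(√(44 - 35) + 2197) = 25505*(√9 + 2197) = 25505*(3 + 2197) = 25505*2200 = 56111000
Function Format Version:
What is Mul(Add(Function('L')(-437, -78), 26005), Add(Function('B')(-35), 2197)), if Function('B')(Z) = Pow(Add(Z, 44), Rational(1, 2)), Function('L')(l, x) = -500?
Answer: 56111000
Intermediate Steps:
Function('B')(Z) = Pow(Add(44, Z), Rational(1, 2))
Mul(Add(Function('L')(-437, -78), 26005), Add(Function('B')(-35), 2197)) = Mul(Add(-500, 26005), Add(Pow(Add(44, -35), Rational(1, 2)), 2197)) = Mul(25505, Add(Pow(9, Rational(1, 2)), 2197)) = Mul(25505, Add(3, 2197)) = Mul(25505, 2200) = 56111000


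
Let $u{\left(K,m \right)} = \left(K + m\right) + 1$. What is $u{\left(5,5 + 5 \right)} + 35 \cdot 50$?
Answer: $1766$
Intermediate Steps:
$u{\left(K,m \right)} = 1 + K + m$
$u{\left(5,5 + 5 \right)} + 35 \cdot 50 = \left(1 + 5 + \left(5 + 5\right)\right) + 35 \cdot 50 = \left(1 + 5 + 10\right) + 1750 = 16 + 1750 = 1766$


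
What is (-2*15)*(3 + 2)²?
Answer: -750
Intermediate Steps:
(-2*15)*(3 + 2)² = -30*5² = -30*25 = -750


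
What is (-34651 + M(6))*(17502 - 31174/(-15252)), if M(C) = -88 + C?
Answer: -4636363645987/7626 ≈ -6.0797e+8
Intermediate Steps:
(-34651 + M(6))*(17502 - 31174/(-15252)) = (-34651 + (-88 + 6))*(17502 - 31174/(-15252)) = (-34651 - 82)*(17502 - 31174*(-1/15252)) = -34733*(17502 + 15587/7626) = -34733*133485839/7626 = -4636363645987/7626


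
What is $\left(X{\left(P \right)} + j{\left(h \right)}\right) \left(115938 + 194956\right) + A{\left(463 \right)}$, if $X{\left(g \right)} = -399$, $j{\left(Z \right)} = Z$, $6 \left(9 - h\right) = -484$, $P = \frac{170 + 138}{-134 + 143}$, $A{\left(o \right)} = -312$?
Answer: $- \frac{288510568}{3} \approx -9.617 \cdot 10^{7}$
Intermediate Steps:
$P = \frac{308}{9} \approx 34.222$
$h = \frac{269}{3}$ ($h = 9 - - \frac{242}{3} = 9 + \frac{242}{3} = \frac{269}{3} \approx 89.667$)
$\left(X{\left(P \right)} + j{\left(h \right)}\right) \left(115938 + 194956\right) + A{\left(463 \right)} = \left(-399 + \frac{269}{3}\right) \left(115938 + 194956\right) - 312 = \left(- \frac{928}{3}\right) 310894 - 312 = - \frac{288509632}{3} - 312 = - \frac{288510568}{3}$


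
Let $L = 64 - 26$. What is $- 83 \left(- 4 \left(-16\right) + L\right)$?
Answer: $-8466$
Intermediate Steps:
$L = 38$
$- 83 \left(- 4 \left(-16\right) + L\right) = - 83 \left(- 4 \left(-16\right) + 38\right) = - 83 \left(\left(-1\right) \left(-64\right) + 38\right) = - 83 \left(64 + 38\right) = \left(-83\right) 102 = -8466$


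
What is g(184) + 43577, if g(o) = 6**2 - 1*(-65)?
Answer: 43678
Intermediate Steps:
g(o) = 101 (g(o) = 36 + 65 = 101)
g(184) + 43577 = 101 + 43577 = 43678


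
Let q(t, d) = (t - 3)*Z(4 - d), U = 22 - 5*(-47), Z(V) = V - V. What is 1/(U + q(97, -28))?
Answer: 1/257 ≈ 0.0038911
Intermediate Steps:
Z(V) = 0
U = 257 (U = 22 + 235 = 257)
q(t, d) = 0 (q(t, d) = (t - 3)*0 = (-3 + t)*0 = 0)
1/(U + q(97, -28)) = 1/(257 + 0) = 1/257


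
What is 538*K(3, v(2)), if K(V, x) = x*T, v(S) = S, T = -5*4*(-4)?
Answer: 86080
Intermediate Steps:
T = 80 (T = -20*(-4) = 80)
K(V, x) = 80*x (K(V, x) = x*80 = 80*x)
538*K(3, v(2)) = 538*(80*2) = 538*160 = 86080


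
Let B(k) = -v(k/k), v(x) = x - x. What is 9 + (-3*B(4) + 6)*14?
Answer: 93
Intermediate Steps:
v(x) = 0
B(k) = 0 (B(k) = -1*0 = 0)
9 + (-3*B(4) + 6)*14 = 9 + (-3*0 + 6)*14 = 9 + (0 + 6)*14 = 9 + 6*14 = 9 + 84 = 93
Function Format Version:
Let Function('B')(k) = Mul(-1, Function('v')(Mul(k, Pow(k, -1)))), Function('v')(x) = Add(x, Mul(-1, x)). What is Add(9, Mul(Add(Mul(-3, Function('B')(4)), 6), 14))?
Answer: 93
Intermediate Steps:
Function('v')(x) = 0
Function('B')(k) = 0 (Function('B')(k) = Mul(-1, 0) = 0)
Add(9, Mul(Add(Mul(-3, Function('B')(4)), 6), 14)) = Add(9, Mul(Add(Mul(-3, 0), 6), 14)) = Add(9, Mul(Add(0, 6), 14)) = Add(9, Mul(6, 14)) = Add(9, 84) = 93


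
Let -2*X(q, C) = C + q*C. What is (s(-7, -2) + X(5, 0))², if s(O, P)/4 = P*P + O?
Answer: 144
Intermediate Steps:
X(q, C) = -C/2 - C*q/2 (X(q, C) = -(C + q*C)/2 = -(C + C*q)/2 = -C/2 - C*q/2)
s(O, P) = 4*O + 4*P² (s(O, P) = 4*(P*P + O) = 4*(P² + O) = 4*(O + P²) = 4*O + 4*P²)
(s(-7, -2) + X(5, 0))² = ((4*(-7) + 4*(-2)²) - ½*0*(1 + 5))² = ((-28 + 4*4) - ½*0*6)² = ((-28 + 16) + 0)² = (-12 + 0)² = (-12)² = 144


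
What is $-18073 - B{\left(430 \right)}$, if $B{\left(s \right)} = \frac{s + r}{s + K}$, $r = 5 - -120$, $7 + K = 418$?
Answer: $- \frac{15199948}{841} \approx -18074.0$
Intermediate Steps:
$K = 411$ ($K = -7 + 418 = 411$)
$r = 125$ ($r = 5 + 120 = 125$)
$B{\left(s \right)} = \frac{125 + s}{411 + s}$ ($B{\left(s \right)} = \frac{s + 125}{s + 411} = \frac{125 + s}{411 + s}$)
$-18073 - B{\left(430 \right)} = -18073 - \frac{125 + 430}{411 + 430} = -18073 - \frac{1}{841} \cdot 555 = -18073 - \frac{555}{841} = - \frac{15199948}{841}$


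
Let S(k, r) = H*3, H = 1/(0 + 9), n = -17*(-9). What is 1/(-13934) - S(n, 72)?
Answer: -13937/41802 ≈ -0.33341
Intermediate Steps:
n = 153
H = ⅑ (H = 1/9 = ⅑ ≈ 0.11111)
S(k, r) = ⅓ (S(k, r) = (⅑)*3 = ⅓)
1/(-13934) - S(n, 72) = 1/(-13934) - 1*⅓ = -1/13934 - ⅓ = -13937/41802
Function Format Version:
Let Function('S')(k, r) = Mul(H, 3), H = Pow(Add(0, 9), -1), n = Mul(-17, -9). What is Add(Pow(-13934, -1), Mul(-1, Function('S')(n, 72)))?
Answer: Rational(-13937, 41802) ≈ -0.33341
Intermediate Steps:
n = 153
H = Rational(1, 9) (H = Pow(9, -1) = Rational(1, 9) ≈ 0.11111)
Function('S')(k, r) = Rational(1, 3) (Function('S')(k, r) = Mul(Rational(1, 9), 3) = Rational(1, 3))
Add(Pow(-13934, -1), Mul(-1, Function('S')(n, 72))) = Add(Pow(-13934, -1), Mul(-1, Rational(1, 3))) = Add(Rational(-1, 13934), Rational(-1, 3)) = Rational(-13937, 41802)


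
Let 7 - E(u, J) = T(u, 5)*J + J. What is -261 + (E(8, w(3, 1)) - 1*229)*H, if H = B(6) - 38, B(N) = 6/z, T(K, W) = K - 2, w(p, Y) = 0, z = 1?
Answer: 6843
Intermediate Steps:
T(K, W) = -2 + K
E(u, J) = 7 - J - J*(-2 + u) (E(u, J) = 7 - ((-2 + u)*J + J) = 7 - (J*(-2 + u) + J) = 7 - (J + J*(-2 + u)) = 7 + (-J - J*(-2 + u)) = 7 - J - J*(-2 + u))
B(N) = 6 (B(N) = 6/1 = 6*1 = 6)
H = -32 (H = 6 - 38 = -32)
-261 + (E(8, w(3, 1)) - 1*229)*H = -261 + ((7 + 0 - 1*0*8) - 1*229)*(-32) = -261 + ((7 + 0 + 0) - 229)*(-32) = -261 + (7 - 229)*(-32) = -261 - 222*(-32) = -261 + 7104 = 6843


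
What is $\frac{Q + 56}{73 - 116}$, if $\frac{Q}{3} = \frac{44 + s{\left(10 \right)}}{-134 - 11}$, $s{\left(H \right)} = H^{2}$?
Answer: $- \frac{7688}{6235} \approx -1.233$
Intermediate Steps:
$Q = - \frac{432}{145}$ ($Q = 3 \frac{44 + 10^{2}}{-134 - 11} = 3 \frac{44 + 100}{-145} = 3 \cdot 144 \left(- \frac{1}{145}\right) = 3 \left(- \frac{144}{145}\right) = - \frac{432}{145} \approx -2.9793$)
$\frac{Q + 56}{73 - 116} = \frac{- \frac{432}{145} + 56}{73 - 116} = \frac{7688}{145 \left(-43\right)} = \frac{7688}{145} \left(- \frac{1}{43}\right) = - \frac{7688}{6235}$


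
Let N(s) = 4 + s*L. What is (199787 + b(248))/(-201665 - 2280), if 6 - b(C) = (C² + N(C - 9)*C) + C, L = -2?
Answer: -255593/203945 ≈ -1.2532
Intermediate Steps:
N(s) = 4 - 2*s (N(s) = 4 + s*(-2) = 4 - 2*s)
b(C) = 6 - C - C² - C*(22 - 2*C) (b(C) = 6 - ((C² + (4 - 2*(C - 9))*C) + C) = 6 - ((C² + (4 - 2*(-9 + C))*C) + C) = 6 - ((C² + (4 + (18 - 2*C))*C) + C) = 6 - ((C² + (22 - 2*C)*C) + C) = 6 - ((C² + C*(22 - 2*C)) + C) = 6 - (C + C² + C*(22 - 2*C)) = 6 + (-C - C² - C*(22 - 2*C)) = 6 - C - C² - C*(22 - 2*C))
(199787 + b(248))/(-201665 - 2280) = (199787 + (6 + 248² - 23*248))/(-201665 - 2280) = (199787 + (6 + 61504 - 5704))/(-203945) = (199787 + 55806)*(-1/203945) = 255593*(-1/203945) = -255593/203945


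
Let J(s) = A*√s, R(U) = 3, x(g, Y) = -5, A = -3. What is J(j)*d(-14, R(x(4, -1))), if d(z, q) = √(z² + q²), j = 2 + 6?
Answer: -6*√410 ≈ -121.49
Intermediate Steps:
j = 8
d(z, q) = √(q² + z²)
J(s) = -3*√s
J(j)*d(-14, R(x(4, -1))) = (-6*√2)*√(3² + (-14)²) = (-6*√2)*√(9 + 196) = (-6*√2)*√205 = -6*√410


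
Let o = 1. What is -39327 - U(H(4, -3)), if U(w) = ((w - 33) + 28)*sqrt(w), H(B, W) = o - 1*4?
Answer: -39327 + 8*I*sqrt(3) ≈ -39327.0 + 13.856*I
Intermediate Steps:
H(B, W) = -3 (H(B, W) = 1 - 1*4 = 1 - 4 = -3)
U(w) = sqrt(w)*(-5 + w) (U(w) = ((-33 + w) + 28)*sqrt(w) = (-5 + w)*sqrt(w) = sqrt(w)*(-5 + w))
-39327 - U(H(4, -3)) = -39327 - sqrt(-3)*(-5 - 3) = -39327 - I*sqrt(3)*(-8) = -39327 - (-8)*I*sqrt(3) = -39327 + 8*I*sqrt(3)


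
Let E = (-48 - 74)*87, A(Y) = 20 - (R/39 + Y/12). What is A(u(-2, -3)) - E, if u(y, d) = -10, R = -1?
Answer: 829519/78 ≈ 10635.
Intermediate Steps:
A(Y) = 781/39 - Y/12 (A(Y) = 20 - (-1/39 + Y/12) = 20 + (1/39 - Y/12) = 781/39 - Y/12)
E = -10614 (E = -122*87 = -10614)
A(u(-2, -3)) - E = (781/39 - 1/12*(-10)) - 1*(-10614) = (781/39 + 5/6) + 10614 = 1627/78 + 10614 = 829519/78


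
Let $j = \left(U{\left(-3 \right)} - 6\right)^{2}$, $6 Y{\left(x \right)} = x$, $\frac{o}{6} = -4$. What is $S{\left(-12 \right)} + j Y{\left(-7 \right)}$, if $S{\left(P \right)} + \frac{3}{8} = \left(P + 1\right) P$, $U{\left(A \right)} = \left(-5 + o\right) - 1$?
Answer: $- \frac{11043}{8} \approx -1380.4$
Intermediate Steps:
$o = -24$ ($o = 6 \left(-4\right) = -24$)
$Y{\left(x \right)} = \frac{x}{6}$
$U{\left(A \right)} = -30$ ($U{\left(A \right)} = \left(-5 - 24\right) - 1 = -29 - 1 = -30$)
$j = 1296$ ($j = \left(-30 - 6\right)^{2} = \left(-36\right)^{2} = 1296$)
$S{\left(P \right)} = - \frac{3}{8} + P \left(1 + P\right)$ ($S{\left(P \right)} = - \frac{3}{8} + \left(P + 1\right) P = - \frac{3}{8} + \left(1 + P\right) P = - \frac{3}{8} + P \left(1 + P\right)$)
$S{\left(-12 \right)} + j Y{\left(-7 \right)} = \left(- \frac{3}{8} - 12 + \left(-12\right)^{2}\right) + 1296 \cdot \frac{1}{6} \left(-7\right) = \left(- \frac{3}{8} - 12 + 144\right) + 1296 \left(- \frac{7}{6}\right) = \frac{1053}{8} - 1512 = - \frac{11043}{8}$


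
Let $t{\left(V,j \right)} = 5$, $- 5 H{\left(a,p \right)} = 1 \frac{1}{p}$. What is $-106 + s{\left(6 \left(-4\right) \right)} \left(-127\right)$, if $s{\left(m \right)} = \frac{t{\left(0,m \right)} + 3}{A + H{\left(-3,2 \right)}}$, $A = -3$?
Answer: $\frac{6874}{31} \approx 221.74$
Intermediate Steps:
$H{\left(a,p \right)} = - \frac{1}{5 p}$ ($H{\left(a,p \right)} = - \frac{1 \frac{1}{p}}{5} = - \frac{1}{5 p}$)
$s{\left(m \right)} = - \frac{80}{31}$ ($s{\left(m \right)} = \frac{5 + 3}{-3 - \frac{1}{5 \cdot 2}} = \frac{8}{-3 - \frac{1}{10}} = \frac{8}{- \frac{31}{10}} = 8 \left(- \frac{10}{31}\right) = - \frac{80}{31}$)
$-106 + s{\left(6 \left(-4\right) \right)} \left(-127\right) = -106 - - \frac{10160}{31} = -106 + \frac{10160}{31} = \frac{6874}{31}$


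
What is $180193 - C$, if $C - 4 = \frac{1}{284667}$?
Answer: $\frac{51293862062}{284667} \approx 1.8019 \cdot 10^{5}$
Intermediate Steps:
$C = \frac{1138669}{284667}$ ($C = 4 + \frac{1}{284667} = \frac{1138669}{284667} \approx 4.0$)
$180193 - C = 180193 - \frac{1138669}{284667} = \frac{51293862062}{284667}$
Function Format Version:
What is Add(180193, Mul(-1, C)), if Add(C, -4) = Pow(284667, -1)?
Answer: Rational(51293862062, 284667) ≈ 1.8019e+5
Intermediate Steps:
C = Rational(1138669, 284667) (C = Add(4, Pow(284667, -1)) = Add(4, Rational(1, 284667)) = Rational(1138669, 284667) ≈ 4.0000)
Add(180193, Mul(-1, C)) = Add(180193, Mul(-1, Rational(1138669, 284667))) = Add(180193, Rational(-1138669, 284667)) = Rational(51293862062, 284667)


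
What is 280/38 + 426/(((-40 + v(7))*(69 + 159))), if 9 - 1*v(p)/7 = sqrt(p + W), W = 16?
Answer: 7209/988 - 497*sqrt(23)/22724 ≈ 7.1917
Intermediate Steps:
v(p) = 63 - 7*sqrt(16 + p) (v(p) = 63 - 7*sqrt(p + 16) = 63 - 7*sqrt(16 + p))
280/38 + 426/(((-40 + v(7))*(69 + 159))) = 280/38 + 426/(((-40 + (63 - 7*sqrt(16 + 7)))*(69 + 159))) = 280*(1/38) + 426/(((-40 + (63 - 7*sqrt(23)))*228)) = 140/19 + 426/(((23 - 7*sqrt(23))*228)) = 140/19 + 426/(5244 - 1596*sqrt(23))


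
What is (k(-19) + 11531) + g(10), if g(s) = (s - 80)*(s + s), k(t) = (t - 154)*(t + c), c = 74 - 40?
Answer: 7536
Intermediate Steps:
c = 34
k(t) = (-154 + t)*(34 + t) (k(t) = (t - 154)*(t + 34) = (-154 + t)*(34 + t))
g(s) = 2*s*(-80 + s) (g(s) = (-80 + s)*(2*s) = 2*s*(-80 + s))
(k(-19) + 11531) + g(10) = ((-5236 + (-19)² - 120*(-19)) + 11531) + 2*10*(-80 + 10) = ((-5236 + 361 + 2280) + 11531) + 2*10*(-70) = (-2595 + 11531) - 1400 = 8936 - 1400 = 7536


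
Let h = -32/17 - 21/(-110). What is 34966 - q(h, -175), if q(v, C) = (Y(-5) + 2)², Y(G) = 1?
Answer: 34957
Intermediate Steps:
h = -3163/1870 (h = -32*1/17 - 21*(-1/110) = -32/17 + 21/110 = -3163/1870 ≈ -1.6914)
q(v, C) = 9 (q(v, C) = (1 + 2)² = 3² = 9)
34966 - q(h, -175) = 34966 - 1*9 = 34966 - 9 = 34957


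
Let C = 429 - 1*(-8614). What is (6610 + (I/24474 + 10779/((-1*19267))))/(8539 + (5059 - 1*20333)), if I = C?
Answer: -623358702923/635165131626 ≈ -0.98141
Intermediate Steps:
C = 9043 (C = 429 + 8614 = 9043)
I = 9043
(6610 + (I/24474 + 10779/((-1*19267))))/(8539 + (5059 - 1*20333)) = (6610 + (9043/24474 + 10779/((-1*19267))))/(8539 + (5059 - 1*20333)) = (6610 + (9043*(1/24474) + 10779/(-19267)))/(8539 + (5059 - 20333)) = (6610 + (9043/24474 + 10779*(-1/19267)))/(8539 - 15274) = (6610 + (9043/24474 - 10779/19267))/(-6735) = (6610 - 89573765/471540558)*(-1/6735) = (3116793514615/471540558)*(-1/6735) = -623358702923/635165131626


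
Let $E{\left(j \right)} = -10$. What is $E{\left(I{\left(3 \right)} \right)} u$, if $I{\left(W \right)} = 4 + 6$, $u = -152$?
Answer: $1520$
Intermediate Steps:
$I{\left(W \right)} = 10$
$E{\left(I{\left(3 \right)} \right)} u = \left(-10\right) \left(-152\right) = 1520$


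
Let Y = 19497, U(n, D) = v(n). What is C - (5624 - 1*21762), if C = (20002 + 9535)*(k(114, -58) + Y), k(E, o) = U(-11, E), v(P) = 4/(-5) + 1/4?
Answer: 11517655633/20 ≈ 5.7588e+8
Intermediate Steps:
v(P) = -11/20 (v(P) = 4*(-1/5) + 1*(1/4) = -4/5 + 1/4 = -11/20)
U(n, D) = -11/20
k(E, o) = -11/20
C = 11517332873/20 (C = (20002 + 9535)*(-11/20 + 19497) = 29537*(389929/20) = 11517332873/20 ≈ 5.7587e+8)
C - (5624 - 1*21762) = 11517332873/20 - (5624 - 1*21762) = 11517332873/20 - (5624 - 21762) = 11517332873/20 - 1*(-16138) = 11517332873/20 + 16138 = 11517655633/20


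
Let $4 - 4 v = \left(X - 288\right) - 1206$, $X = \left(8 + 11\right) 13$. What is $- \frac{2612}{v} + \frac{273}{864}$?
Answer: $- \frac{35743}{4448} \approx -8.0358$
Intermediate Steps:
$X = 247$ ($X = 19 \cdot 13 = 247$)
$v = \frac{1251}{4}$ ($v = 1 - \frac{\left(247 - 288\right) - 1206}{4} = 1 - \frac{-41 - 1206}{4} = 1 - - \frac{1247}{4} = 1 + \frac{1247}{4} = \frac{1251}{4} \approx 312.75$)
$- \frac{2612}{v} + \frac{273}{864} = - \frac{2612}{\frac{1251}{4}} + \frac{273}{864} = \left(-2612\right) \frac{4}{1251} + 273 \cdot \frac{1}{864} = - \frac{10448}{1251} + \frac{91}{288} = - \frac{35743}{4448}$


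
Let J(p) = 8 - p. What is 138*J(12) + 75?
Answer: -477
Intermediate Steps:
138*J(12) + 75 = 138*(8 - 1*12) + 75 = 138*(8 - 12) + 75 = 138*(-4) + 75 = -552 + 75 = -477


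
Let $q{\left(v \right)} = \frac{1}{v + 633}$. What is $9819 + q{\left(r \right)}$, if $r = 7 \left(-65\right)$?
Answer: $\frac{1747783}{178} \approx 9819.0$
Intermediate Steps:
$r = -455$
$q{\left(v \right)} = \frac{1}{633 + v}$
$9819 + q{\left(r \right)} = 9819 + \frac{1}{633 - 455} = 9819 + \frac{1}{178} = \frac{1747783}{178}$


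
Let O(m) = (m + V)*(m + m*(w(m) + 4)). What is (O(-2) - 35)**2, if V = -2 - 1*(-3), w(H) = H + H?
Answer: 1089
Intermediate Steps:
w(H) = 2*H
V = 1 (V = -2 + 3 = 1)
O(m) = (1 + m)*(m + m*(4 + 2*m)) (O(m) = (m + 1)*(m + m*(2*m + 4)) = (1 + m)*(m + m*(4 + 2*m)))
(O(-2) - 35)**2 = (-2*(5 + 2*(-2)**2 + 7*(-2)) - 35)**2 = (-2*(5 + 2*4 - 14) - 35)**2 = (-2*(5 + 8 - 14) - 35)**2 = (-2*(-1) - 35)**2 = (2 - 35)**2 = (-33)**2 = 1089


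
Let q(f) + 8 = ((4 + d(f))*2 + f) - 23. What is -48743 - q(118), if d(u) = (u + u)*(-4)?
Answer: -46950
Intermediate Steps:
d(u) = -8*u (d(u) = (2*u)*(-4) = -8*u)
q(f) = -23 - 15*f (q(f) = -8 + (((4 - 8*f)*2 + f) - 23) = -8 + (((8 - 16*f) + f) - 23) = -8 + ((8 - 15*f) - 23) = -8 + (-15 - 15*f) = -23 - 15*f)
-48743 - q(118) = -48743 - (-23 - 15*118) = -48743 - (-23 - 1770) = -48743 - 1*(-1793) = -48743 + 1793 = -46950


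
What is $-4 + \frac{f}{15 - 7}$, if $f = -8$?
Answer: $-5$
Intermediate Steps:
$-4 + \frac{f}{15 - 7} = -4 - \frac{8}{15 - 7} = -4 - \frac{8}{8} = -4 - 1 = -5$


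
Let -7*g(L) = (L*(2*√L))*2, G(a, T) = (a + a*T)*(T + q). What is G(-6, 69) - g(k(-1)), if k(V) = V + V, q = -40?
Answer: -12180 - 8*I*√2/7 ≈ -12180.0 - 1.6162*I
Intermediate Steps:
k(V) = 2*V
G(a, T) = (-40 + T)*(a + T*a) (G(a, T) = (a + a*T)*(T - 40) = (a + T*a)*(-40 + T) = (-40 + T)*(a + T*a))
g(L) = -4*L^(3/2)/7 (g(L) = -L*(2*√L)*2/7 = -2*L^(3/2)*2/7 = -4*L^(3/2)/7)
G(-6, 69) - g(k(-1)) = -6*(-40 + 69² - 39*69) - (-4)*(2*(-1))^(3/2)/7 = -6*(-40 + 4761 - 2691) - (-4)*(-2)^(3/2)/7 = -6*2030 - (-4)*(-2*I*√2)/7 = -12180 - 8*I*√2/7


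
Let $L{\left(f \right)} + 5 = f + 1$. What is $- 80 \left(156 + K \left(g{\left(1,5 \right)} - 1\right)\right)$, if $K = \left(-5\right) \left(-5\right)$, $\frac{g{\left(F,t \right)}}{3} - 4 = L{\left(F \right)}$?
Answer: $-16480$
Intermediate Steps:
$L{\left(f \right)} = -4 + f$ ($L{\left(f \right)} = -5 + \left(f + 1\right) = -5 + \left(1 + f\right) = -4 + f$)
$g{\left(F,t \right)} = 3 F$ ($g{\left(F,t \right)} = 12 + 3 \left(-4 + F\right) = 12 + \left(-12 + 3 F\right) = 3 F$)
$K = 25$
$- 80 \left(156 + K \left(g{\left(1,5 \right)} - 1\right)\right) = - 80 \left(156 + 25 \left(3 \cdot 1 - 1\right)\right) = - 80 \left(156 + 25 \left(3 - 1\right)\right) = - 80 \left(156 + 25 \cdot 2\right) = - 80 \left(156 + 50\right) = \left(-80\right) 206 = -16480$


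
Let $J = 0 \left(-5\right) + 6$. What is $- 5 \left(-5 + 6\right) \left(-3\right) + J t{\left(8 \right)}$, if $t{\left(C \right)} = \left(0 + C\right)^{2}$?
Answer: $399$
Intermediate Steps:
$J = 6$ ($J = 0 + 6 = 6$)
$t{\left(C \right)} = C^{2}$
$- 5 \left(-5 + 6\right) \left(-3\right) + J t{\left(8 \right)} = - 5 \left(-5 + 6\right) \left(-3\right) + 6 \cdot 8^{2} = - 5 \cdot 1 \left(-3\right) + 6 \cdot 64 = \left(-5\right) \left(-3\right) + 384 = 15 + 384 = 399$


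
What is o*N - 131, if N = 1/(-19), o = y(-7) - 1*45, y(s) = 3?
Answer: -2447/19 ≈ -128.79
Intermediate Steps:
o = -42 (o = 3 - 1*45 = 3 - 45 = -42)
N = -1/19 ≈ -0.052632
o*N - 131 = -42*(-1/19) - 131 = 42/19 - 131 = -2447/19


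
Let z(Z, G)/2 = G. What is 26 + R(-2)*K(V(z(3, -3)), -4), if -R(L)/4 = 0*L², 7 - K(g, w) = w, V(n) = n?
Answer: 26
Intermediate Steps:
z(Z, G) = 2*G
K(g, w) = 7 - w
R(L) = 0 (R(L) = -0*L² = -4*0 = 0)
26 + R(-2)*K(V(z(3, -3)), -4) = 26 + 0*(7 - 1*(-4)) = 26 + 0*(7 + 4) = 26 + 0*11 = 26 + 0 = 26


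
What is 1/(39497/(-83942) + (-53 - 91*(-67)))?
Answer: 83942/507305951 ≈ 0.00016547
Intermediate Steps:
1/(39497/(-83942) + (-53 - 91*(-67))) = 1/(39497*(-1/83942) + (-53 + 6097)) = 1/(-39497/83942 + 6044) = 1/(507305951/83942) = 83942/507305951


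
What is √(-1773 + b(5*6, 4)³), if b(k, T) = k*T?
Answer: 3*√191803 ≈ 1313.9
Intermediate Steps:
b(k, T) = T*k
√(-1773 + b(5*6, 4)³) = √(-1773 + (4*(5*6))³) = √(-1773 + (4*30)³) = √(-1773 + 120³) = √(-1773 + 1728000) = √1726227 = 3*√191803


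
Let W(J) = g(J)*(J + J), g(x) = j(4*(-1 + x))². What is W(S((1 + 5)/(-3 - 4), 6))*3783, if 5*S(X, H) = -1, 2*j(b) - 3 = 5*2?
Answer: -639327/10 ≈ -63933.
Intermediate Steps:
j(b) = 13/2 (j(b) = 3/2 + (5*2)/2 = 3/2 + (½)*10 = 3/2 + 5 = 13/2)
g(x) = 169/4 (g(x) = (13/2)² = 169/4)
S(X, H) = -⅕ (S(X, H) = (⅕)*(-1) = -⅕)
W(J) = 169*J/2 (W(J) = 169*(J + J)/4 = 169*(2*J)/4 = 169*J/2)
W(S((1 + 5)/(-3 - 4), 6))*3783 = ((169/2)*(-⅕))*3783 = -169/10*3783 = -639327/10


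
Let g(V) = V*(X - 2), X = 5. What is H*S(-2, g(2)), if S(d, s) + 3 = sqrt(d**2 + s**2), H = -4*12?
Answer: 144 - 96*sqrt(10) ≈ -159.58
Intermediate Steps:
H = -48
g(V) = 3*V (g(V) = V*(5 - 2) = V*3 = 3*V)
S(d, s) = -3 + sqrt(d**2 + s**2)
H*S(-2, g(2)) = -48*(-3 + sqrt((-2)**2 + (3*2)**2)) = -48*(-3 + sqrt(4 + 6**2)) = -48*(-3 + sqrt(4 + 36)) = -48*(-3 + sqrt(40)) = -48*(-3 + 2*sqrt(10)) = 144 - 96*sqrt(10)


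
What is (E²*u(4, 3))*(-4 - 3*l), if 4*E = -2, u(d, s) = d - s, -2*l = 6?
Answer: 5/4 ≈ 1.2500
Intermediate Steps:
l = -3 (l = -½*6 = -3)
E = -½ (E = (¼)*(-2) = -½ ≈ -0.50000)
(E²*u(4, 3))*(-4 - 3*l) = ((-½)²*(4 - 1*3))*(-4 - 3*(-3)) = ((4 - 3)/4)*(-4 + 9) = ((¼)*1)*5 = (¼)*5 = 5/4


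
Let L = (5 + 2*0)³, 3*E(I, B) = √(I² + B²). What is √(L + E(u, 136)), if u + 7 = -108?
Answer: √(1125 + 3*√31721)/3 ≈ 13.578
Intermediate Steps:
u = -115 (u = -7 - 108 = -115)
E(I, B) = √(B² + I²)/3 (E(I, B) = √(I² + B²)/3 = √(B² + I²)/3)
L = 125 (L = (5 + 0)³ = 5³ = 125)
√(L + E(u, 136)) = √(125 + √(136² + (-115)²)/3) = √(125 + √(18496 + 13225)/3) = √(125 + √31721/3)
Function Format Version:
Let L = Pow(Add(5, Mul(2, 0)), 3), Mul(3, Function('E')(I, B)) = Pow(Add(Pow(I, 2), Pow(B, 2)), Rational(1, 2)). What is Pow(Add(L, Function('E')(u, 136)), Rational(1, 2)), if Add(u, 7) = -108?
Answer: Mul(Rational(1, 3), Pow(Add(1125, Mul(3, Pow(31721, Rational(1, 2)))), Rational(1, 2))) ≈ 13.578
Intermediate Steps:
u = -115 (u = Add(-7, -108) = -115)
Function('E')(I, B) = Mul(Rational(1, 3), Pow(Add(Pow(B, 2), Pow(I, 2)), Rational(1, 2))) (Function('E')(I, B) = Mul(Rational(1, 3), Pow(Add(Pow(I, 2), Pow(B, 2)), Rational(1, 2))) = Mul(Rational(1, 3), Pow(Add(Pow(B, 2), Pow(I, 2)), Rational(1, 2))))
L = 125 (L = Pow(Add(5, 0), 3) = Pow(5, 3) = 125)
Pow(Add(L, Function('E')(u, 136)), Rational(1, 2)) = Pow(Add(125, Mul(Rational(1, 3), Pow(Add(Pow(136, 2), Pow(-115, 2)), Rational(1, 2)))), Rational(1, 2)) = Pow(Add(125, Mul(Rational(1, 3), Pow(Add(18496, 13225), Rational(1, 2)))), Rational(1, 2)) = Pow(Add(125, Mul(Rational(1, 3), Pow(31721, Rational(1, 2)))), Rational(1, 2))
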